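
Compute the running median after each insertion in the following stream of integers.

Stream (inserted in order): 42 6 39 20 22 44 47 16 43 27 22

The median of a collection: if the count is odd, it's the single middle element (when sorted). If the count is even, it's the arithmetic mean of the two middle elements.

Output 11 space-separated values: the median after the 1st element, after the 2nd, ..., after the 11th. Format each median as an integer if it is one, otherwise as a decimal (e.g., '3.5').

Answer: 42 24 39 29.5 22 30.5 39 30.5 39 33 27

Derivation:
Step 1: insert 42 -> lo=[42] (size 1, max 42) hi=[] (size 0) -> median=42
Step 2: insert 6 -> lo=[6] (size 1, max 6) hi=[42] (size 1, min 42) -> median=24
Step 3: insert 39 -> lo=[6, 39] (size 2, max 39) hi=[42] (size 1, min 42) -> median=39
Step 4: insert 20 -> lo=[6, 20] (size 2, max 20) hi=[39, 42] (size 2, min 39) -> median=29.5
Step 5: insert 22 -> lo=[6, 20, 22] (size 3, max 22) hi=[39, 42] (size 2, min 39) -> median=22
Step 6: insert 44 -> lo=[6, 20, 22] (size 3, max 22) hi=[39, 42, 44] (size 3, min 39) -> median=30.5
Step 7: insert 47 -> lo=[6, 20, 22, 39] (size 4, max 39) hi=[42, 44, 47] (size 3, min 42) -> median=39
Step 8: insert 16 -> lo=[6, 16, 20, 22] (size 4, max 22) hi=[39, 42, 44, 47] (size 4, min 39) -> median=30.5
Step 9: insert 43 -> lo=[6, 16, 20, 22, 39] (size 5, max 39) hi=[42, 43, 44, 47] (size 4, min 42) -> median=39
Step 10: insert 27 -> lo=[6, 16, 20, 22, 27] (size 5, max 27) hi=[39, 42, 43, 44, 47] (size 5, min 39) -> median=33
Step 11: insert 22 -> lo=[6, 16, 20, 22, 22, 27] (size 6, max 27) hi=[39, 42, 43, 44, 47] (size 5, min 39) -> median=27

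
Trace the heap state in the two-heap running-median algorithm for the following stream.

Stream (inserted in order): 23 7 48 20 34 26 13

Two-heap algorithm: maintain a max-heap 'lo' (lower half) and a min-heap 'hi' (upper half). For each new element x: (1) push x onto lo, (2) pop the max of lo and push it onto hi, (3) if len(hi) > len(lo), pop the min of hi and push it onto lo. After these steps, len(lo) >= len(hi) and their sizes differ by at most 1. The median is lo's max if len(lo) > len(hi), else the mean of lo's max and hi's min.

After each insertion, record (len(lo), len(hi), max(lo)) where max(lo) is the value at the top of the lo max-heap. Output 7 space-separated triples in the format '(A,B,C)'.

Step 1: insert 23 -> lo=[23] hi=[] -> (len(lo)=1, len(hi)=0, max(lo)=23)
Step 2: insert 7 -> lo=[7] hi=[23] -> (len(lo)=1, len(hi)=1, max(lo)=7)
Step 3: insert 48 -> lo=[7, 23] hi=[48] -> (len(lo)=2, len(hi)=1, max(lo)=23)
Step 4: insert 20 -> lo=[7, 20] hi=[23, 48] -> (len(lo)=2, len(hi)=2, max(lo)=20)
Step 5: insert 34 -> lo=[7, 20, 23] hi=[34, 48] -> (len(lo)=3, len(hi)=2, max(lo)=23)
Step 6: insert 26 -> lo=[7, 20, 23] hi=[26, 34, 48] -> (len(lo)=3, len(hi)=3, max(lo)=23)
Step 7: insert 13 -> lo=[7, 13, 20, 23] hi=[26, 34, 48] -> (len(lo)=4, len(hi)=3, max(lo)=23)

Answer: (1,0,23) (1,1,7) (2,1,23) (2,2,20) (3,2,23) (3,3,23) (4,3,23)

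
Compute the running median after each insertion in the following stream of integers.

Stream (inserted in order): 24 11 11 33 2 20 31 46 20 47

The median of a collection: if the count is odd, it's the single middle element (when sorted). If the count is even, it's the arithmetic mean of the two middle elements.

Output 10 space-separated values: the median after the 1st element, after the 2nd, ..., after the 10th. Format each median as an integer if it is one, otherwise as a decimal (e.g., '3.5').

Answer: 24 17.5 11 17.5 11 15.5 20 22 20 22

Derivation:
Step 1: insert 24 -> lo=[24] (size 1, max 24) hi=[] (size 0) -> median=24
Step 2: insert 11 -> lo=[11] (size 1, max 11) hi=[24] (size 1, min 24) -> median=17.5
Step 3: insert 11 -> lo=[11, 11] (size 2, max 11) hi=[24] (size 1, min 24) -> median=11
Step 4: insert 33 -> lo=[11, 11] (size 2, max 11) hi=[24, 33] (size 2, min 24) -> median=17.5
Step 5: insert 2 -> lo=[2, 11, 11] (size 3, max 11) hi=[24, 33] (size 2, min 24) -> median=11
Step 6: insert 20 -> lo=[2, 11, 11] (size 3, max 11) hi=[20, 24, 33] (size 3, min 20) -> median=15.5
Step 7: insert 31 -> lo=[2, 11, 11, 20] (size 4, max 20) hi=[24, 31, 33] (size 3, min 24) -> median=20
Step 8: insert 46 -> lo=[2, 11, 11, 20] (size 4, max 20) hi=[24, 31, 33, 46] (size 4, min 24) -> median=22
Step 9: insert 20 -> lo=[2, 11, 11, 20, 20] (size 5, max 20) hi=[24, 31, 33, 46] (size 4, min 24) -> median=20
Step 10: insert 47 -> lo=[2, 11, 11, 20, 20] (size 5, max 20) hi=[24, 31, 33, 46, 47] (size 5, min 24) -> median=22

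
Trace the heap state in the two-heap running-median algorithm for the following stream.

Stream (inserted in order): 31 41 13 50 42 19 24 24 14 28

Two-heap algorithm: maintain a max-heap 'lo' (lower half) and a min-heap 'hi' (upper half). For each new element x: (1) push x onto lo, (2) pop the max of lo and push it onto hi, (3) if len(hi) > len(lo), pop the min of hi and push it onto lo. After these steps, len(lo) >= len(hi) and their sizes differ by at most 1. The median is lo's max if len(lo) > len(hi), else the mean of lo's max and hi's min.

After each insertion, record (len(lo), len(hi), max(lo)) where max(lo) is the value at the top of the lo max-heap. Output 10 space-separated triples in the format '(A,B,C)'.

Answer: (1,0,31) (1,1,31) (2,1,31) (2,2,31) (3,2,41) (3,3,31) (4,3,31) (4,4,24) (5,4,24) (5,5,24)

Derivation:
Step 1: insert 31 -> lo=[31] hi=[] -> (len(lo)=1, len(hi)=0, max(lo)=31)
Step 2: insert 41 -> lo=[31] hi=[41] -> (len(lo)=1, len(hi)=1, max(lo)=31)
Step 3: insert 13 -> lo=[13, 31] hi=[41] -> (len(lo)=2, len(hi)=1, max(lo)=31)
Step 4: insert 50 -> lo=[13, 31] hi=[41, 50] -> (len(lo)=2, len(hi)=2, max(lo)=31)
Step 5: insert 42 -> lo=[13, 31, 41] hi=[42, 50] -> (len(lo)=3, len(hi)=2, max(lo)=41)
Step 6: insert 19 -> lo=[13, 19, 31] hi=[41, 42, 50] -> (len(lo)=3, len(hi)=3, max(lo)=31)
Step 7: insert 24 -> lo=[13, 19, 24, 31] hi=[41, 42, 50] -> (len(lo)=4, len(hi)=3, max(lo)=31)
Step 8: insert 24 -> lo=[13, 19, 24, 24] hi=[31, 41, 42, 50] -> (len(lo)=4, len(hi)=4, max(lo)=24)
Step 9: insert 14 -> lo=[13, 14, 19, 24, 24] hi=[31, 41, 42, 50] -> (len(lo)=5, len(hi)=4, max(lo)=24)
Step 10: insert 28 -> lo=[13, 14, 19, 24, 24] hi=[28, 31, 41, 42, 50] -> (len(lo)=5, len(hi)=5, max(lo)=24)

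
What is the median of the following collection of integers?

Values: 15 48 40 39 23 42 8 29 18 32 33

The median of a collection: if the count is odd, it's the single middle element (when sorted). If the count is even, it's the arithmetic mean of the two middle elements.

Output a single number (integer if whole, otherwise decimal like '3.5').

Step 1: insert 15 -> lo=[15] (size 1, max 15) hi=[] (size 0) -> median=15
Step 2: insert 48 -> lo=[15] (size 1, max 15) hi=[48] (size 1, min 48) -> median=31.5
Step 3: insert 40 -> lo=[15, 40] (size 2, max 40) hi=[48] (size 1, min 48) -> median=40
Step 4: insert 39 -> lo=[15, 39] (size 2, max 39) hi=[40, 48] (size 2, min 40) -> median=39.5
Step 5: insert 23 -> lo=[15, 23, 39] (size 3, max 39) hi=[40, 48] (size 2, min 40) -> median=39
Step 6: insert 42 -> lo=[15, 23, 39] (size 3, max 39) hi=[40, 42, 48] (size 3, min 40) -> median=39.5
Step 7: insert 8 -> lo=[8, 15, 23, 39] (size 4, max 39) hi=[40, 42, 48] (size 3, min 40) -> median=39
Step 8: insert 29 -> lo=[8, 15, 23, 29] (size 4, max 29) hi=[39, 40, 42, 48] (size 4, min 39) -> median=34
Step 9: insert 18 -> lo=[8, 15, 18, 23, 29] (size 5, max 29) hi=[39, 40, 42, 48] (size 4, min 39) -> median=29
Step 10: insert 32 -> lo=[8, 15, 18, 23, 29] (size 5, max 29) hi=[32, 39, 40, 42, 48] (size 5, min 32) -> median=30.5
Step 11: insert 33 -> lo=[8, 15, 18, 23, 29, 32] (size 6, max 32) hi=[33, 39, 40, 42, 48] (size 5, min 33) -> median=32

Answer: 32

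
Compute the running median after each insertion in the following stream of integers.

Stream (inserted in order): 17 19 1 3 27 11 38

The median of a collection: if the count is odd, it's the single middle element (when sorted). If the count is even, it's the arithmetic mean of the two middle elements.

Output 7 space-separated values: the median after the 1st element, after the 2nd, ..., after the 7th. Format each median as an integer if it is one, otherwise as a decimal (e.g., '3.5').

Step 1: insert 17 -> lo=[17] (size 1, max 17) hi=[] (size 0) -> median=17
Step 2: insert 19 -> lo=[17] (size 1, max 17) hi=[19] (size 1, min 19) -> median=18
Step 3: insert 1 -> lo=[1, 17] (size 2, max 17) hi=[19] (size 1, min 19) -> median=17
Step 4: insert 3 -> lo=[1, 3] (size 2, max 3) hi=[17, 19] (size 2, min 17) -> median=10
Step 5: insert 27 -> lo=[1, 3, 17] (size 3, max 17) hi=[19, 27] (size 2, min 19) -> median=17
Step 6: insert 11 -> lo=[1, 3, 11] (size 3, max 11) hi=[17, 19, 27] (size 3, min 17) -> median=14
Step 7: insert 38 -> lo=[1, 3, 11, 17] (size 4, max 17) hi=[19, 27, 38] (size 3, min 19) -> median=17

Answer: 17 18 17 10 17 14 17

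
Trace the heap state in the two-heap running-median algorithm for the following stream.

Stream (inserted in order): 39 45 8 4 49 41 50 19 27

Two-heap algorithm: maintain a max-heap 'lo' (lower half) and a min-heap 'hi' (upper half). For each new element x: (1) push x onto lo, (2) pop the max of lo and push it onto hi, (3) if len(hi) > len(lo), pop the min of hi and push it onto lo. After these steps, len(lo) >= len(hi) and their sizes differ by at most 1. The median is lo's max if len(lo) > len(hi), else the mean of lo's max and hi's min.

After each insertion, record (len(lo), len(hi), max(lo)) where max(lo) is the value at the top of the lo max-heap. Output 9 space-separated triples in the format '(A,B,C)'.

Answer: (1,0,39) (1,1,39) (2,1,39) (2,2,8) (3,2,39) (3,3,39) (4,3,41) (4,4,39) (5,4,39)

Derivation:
Step 1: insert 39 -> lo=[39] hi=[] -> (len(lo)=1, len(hi)=0, max(lo)=39)
Step 2: insert 45 -> lo=[39] hi=[45] -> (len(lo)=1, len(hi)=1, max(lo)=39)
Step 3: insert 8 -> lo=[8, 39] hi=[45] -> (len(lo)=2, len(hi)=1, max(lo)=39)
Step 4: insert 4 -> lo=[4, 8] hi=[39, 45] -> (len(lo)=2, len(hi)=2, max(lo)=8)
Step 5: insert 49 -> lo=[4, 8, 39] hi=[45, 49] -> (len(lo)=3, len(hi)=2, max(lo)=39)
Step 6: insert 41 -> lo=[4, 8, 39] hi=[41, 45, 49] -> (len(lo)=3, len(hi)=3, max(lo)=39)
Step 7: insert 50 -> lo=[4, 8, 39, 41] hi=[45, 49, 50] -> (len(lo)=4, len(hi)=3, max(lo)=41)
Step 8: insert 19 -> lo=[4, 8, 19, 39] hi=[41, 45, 49, 50] -> (len(lo)=4, len(hi)=4, max(lo)=39)
Step 9: insert 27 -> lo=[4, 8, 19, 27, 39] hi=[41, 45, 49, 50] -> (len(lo)=5, len(hi)=4, max(lo)=39)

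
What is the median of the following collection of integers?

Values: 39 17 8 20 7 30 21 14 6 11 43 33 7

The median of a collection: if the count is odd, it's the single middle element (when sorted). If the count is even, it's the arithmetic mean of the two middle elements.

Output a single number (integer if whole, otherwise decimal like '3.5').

Step 1: insert 39 -> lo=[39] (size 1, max 39) hi=[] (size 0) -> median=39
Step 2: insert 17 -> lo=[17] (size 1, max 17) hi=[39] (size 1, min 39) -> median=28
Step 3: insert 8 -> lo=[8, 17] (size 2, max 17) hi=[39] (size 1, min 39) -> median=17
Step 4: insert 20 -> lo=[8, 17] (size 2, max 17) hi=[20, 39] (size 2, min 20) -> median=18.5
Step 5: insert 7 -> lo=[7, 8, 17] (size 3, max 17) hi=[20, 39] (size 2, min 20) -> median=17
Step 6: insert 30 -> lo=[7, 8, 17] (size 3, max 17) hi=[20, 30, 39] (size 3, min 20) -> median=18.5
Step 7: insert 21 -> lo=[7, 8, 17, 20] (size 4, max 20) hi=[21, 30, 39] (size 3, min 21) -> median=20
Step 8: insert 14 -> lo=[7, 8, 14, 17] (size 4, max 17) hi=[20, 21, 30, 39] (size 4, min 20) -> median=18.5
Step 9: insert 6 -> lo=[6, 7, 8, 14, 17] (size 5, max 17) hi=[20, 21, 30, 39] (size 4, min 20) -> median=17
Step 10: insert 11 -> lo=[6, 7, 8, 11, 14] (size 5, max 14) hi=[17, 20, 21, 30, 39] (size 5, min 17) -> median=15.5
Step 11: insert 43 -> lo=[6, 7, 8, 11, 14, 17] (size 6, max 17) hi=[20, 21, 30, 39, 43] (size 5, min 20) -> median=17
Step 12: insert 33 -> lo=[6, 7, 8, 11, 14, 17] (size 6, max 17) hi=[20, 21, 30, 33, 39, 43] (size 6, min 20) -> median=18.5
Step 13: insert 7 -> lo=[6, 7, 7, 8, 11, 14, 17] (size 7, max 17) hi=[20, 21, 30, 33, 39, 43] (size 6, min 20) -> median=17

Answer: 17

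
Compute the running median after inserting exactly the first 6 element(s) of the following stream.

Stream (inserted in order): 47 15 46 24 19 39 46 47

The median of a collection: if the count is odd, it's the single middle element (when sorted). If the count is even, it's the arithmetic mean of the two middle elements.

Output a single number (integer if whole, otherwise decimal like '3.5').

Step 1: insert 47 -> lo=[47] (size 1, max 47) hi=[] (size 0) -> median=47
Step 2: insert 15 -> lo=[15] (size 1, max 15) hi=[47] (size 1, min 47) -> median=31
Step 3: insert 46 -> lo=[15, 46] (size 2, max 46) hi=[47] (size 1, min 47) -> median=46
Step 4: insert 24 -> lo=[15, 24] (size 2, max 24) hi=[46, 47] (size 2, min 46) -> median=35
Step 5: insert 19 -> lo=[15, 19, 24] (size 3, max 24) hi=[46, 47] (size 2, min 46) -> median=24
Step 6: insert 39 -> lo=[15, 19, 24] (size 3, max 24) hi=[39, 46, 47] (size 3, min 39) -> median=31.5

Answer: 31.5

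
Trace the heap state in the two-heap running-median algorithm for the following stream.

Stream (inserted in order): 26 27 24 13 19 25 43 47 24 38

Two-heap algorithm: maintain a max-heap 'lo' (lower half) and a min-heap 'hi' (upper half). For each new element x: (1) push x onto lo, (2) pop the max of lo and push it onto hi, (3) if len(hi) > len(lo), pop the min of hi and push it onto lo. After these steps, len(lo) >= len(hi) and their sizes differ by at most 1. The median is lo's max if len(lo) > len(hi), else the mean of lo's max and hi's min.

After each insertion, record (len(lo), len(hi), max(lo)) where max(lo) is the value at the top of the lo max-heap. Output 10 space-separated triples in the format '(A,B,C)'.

Step 1: insert 26 -> lo=[26] hi=[] -> (len(lo)=1, len(hi)=0, max(lo)=26)
Step 2: insert 27 -> lo=[26] hi=[27] -> (len(lo)=1, len(hi)=1, max(lo)=26)
Step 3: insert 24 -> lo=[24, 26] hi=[27] -> (len(lo)=2, len(hi)=1, max(lo)=26)
Step 4: insert 13 -> lo=[13, 24] hi=[26, 27] -> (len(lo)=2, len(hi)=2, max(lo)=24)
Step 5: insert 19 -> lo=[13, 19, 24] hi=[26, 27] -> (len(lo)=3, len(hi)=2, max(lo)=24)
Step 6: insert 25 -> lo=[13, 19, 24] hi=[25, 26, 27] -> (len(lo)=3, len(hi)=3, max(lo)=24)
Step 7: insert 43 -> lo=[13, 19, 24, 25] hi=[26, 27, 43] -> (len(lo)=4, len(hi)=3, max(lo)=25)
Step 8: insert 47 -> lo=[13, 19, 24, 25] hi=[26, 27, 43, 47] -> (len(lo)=4, len(hi)=4, max(lo)=25)
Step 9: insert 24 -> lo=[13, 19, 24, 24, 25] hi=[26, 27, 43, 47] -> (len(lo)=5, len(hi)=4, max(lo)=25)
Step 10: insert 38 -> lo=[13, 19, 24, 24, 25] hi=[26, 27, 38, 43, 47] -> (len(lo)=5, len(hi)=5, max(lo)=25)

Answer: (1,0,26) (1,1,26) (2,1,26) (2,2,24) (3,2,24) (3,3,24) (4,3,25) (4,4,25) (5,4,25) (5,5,25)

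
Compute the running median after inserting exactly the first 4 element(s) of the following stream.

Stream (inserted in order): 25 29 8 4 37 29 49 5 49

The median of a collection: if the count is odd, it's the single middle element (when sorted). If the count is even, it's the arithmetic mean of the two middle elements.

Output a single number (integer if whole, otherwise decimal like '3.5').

Answer: 16.5

Derivation:
Step 1: insert 25 -> lo=[25] (size 1, max 25) hi=[] (size 0) -> median=25
Step 2: insert 29 -> lo=[25] (size 1, max 25) hi=[29] (size 1, min 29) -> median=27
Step 3: insert 8 -> lo=[8, 25] (size 2, max 25) hi=[29] (size 1, min 29) -> median=25
Step 4: insert 4 -> lo=[4, 8] (size 2, max 8) hi=[25, 29] (size 2, min 25) -> median=16.5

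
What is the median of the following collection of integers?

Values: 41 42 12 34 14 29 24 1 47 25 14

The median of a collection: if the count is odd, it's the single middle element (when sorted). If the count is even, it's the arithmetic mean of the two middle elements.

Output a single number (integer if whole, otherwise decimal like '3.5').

Answer: 25

Derivation:
Step 1: insert 41 -> lo=[41] (size 1, max 41) hi=[] (size 0) -> median=41
Step 2: insert 42 -> lo=[41] (size 1, max 41) hi=[42] (size 1, min 42) -> median=41.5
Step 3: insert 12 -> lo=[12, 41] (size 2, max 41) hi=[42] (size 1, min 42) -> median=41
Step 4: insert 34 -> lo=[12, 34] (size 2, max 34) hi=[41, 42] (size 2, min 41) -> median=37.5
Step 5: insert 14 -> lo=[12, 14, 34] (size 3, max 34) hi=[41, 42] (size 2, min 41) -> median=34
Step 6: insert 29 -> lo=[12, 14, 29] (size 3, max 29) hi=[34, 41, 42] (size 3, min 34) -> median=31.5
Step 7: insert 24 -> lo=[12, 14, 24, 29] (size 4, max 29) hi=[34, 41, 42] (size 3, min 34) -> median=29
Step 8: insert 1 -> lo=[1, 12, 14, 24] (size 4, max 24) hi=[29, 34, 41, 42] (size 4, min 29) -> median=26.5
Step 9: insert 47 -> lo=[1, 12, 14, 24, 29] (size 5, max 29) hi=[34, 41, 42, 47] (size 4, min 34) -> median=29
Step 10: insert 25 -> lo=[1, 12, 14, 24, 25] (size 5, max 25) hi=[29, 34, 41, 42, 47] (size 5, min 29) -> median=27
Step 11: insert 14 -> lo=[1, 12, 14, 14, 24, 25] (size 6, max 25) hi=[29, 34, 41, 42, 47] (size 5, min 29) -> median=25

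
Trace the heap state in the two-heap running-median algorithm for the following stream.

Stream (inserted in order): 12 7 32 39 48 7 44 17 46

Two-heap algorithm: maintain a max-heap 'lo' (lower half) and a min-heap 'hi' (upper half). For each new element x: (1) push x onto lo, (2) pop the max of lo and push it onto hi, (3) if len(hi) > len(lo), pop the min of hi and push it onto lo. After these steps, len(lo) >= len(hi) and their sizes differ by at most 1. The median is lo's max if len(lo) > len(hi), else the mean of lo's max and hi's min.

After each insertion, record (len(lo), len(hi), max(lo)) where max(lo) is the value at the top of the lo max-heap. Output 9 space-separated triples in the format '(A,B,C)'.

Step 1: insert 12 -> lo=[12] hi=[] -> (len(lo)=1, len(hi)=0, max(lo)=12)
Step 2: insert 7 -> lo=[7] hi=[12] -> (len(lo)=1, len(hi)=1, max(lo)=7)
Step 3: insert 32 -> lo=[7, 12] hi=[32] -> (len(lo)=2, len(hi)=1, max(lo)=12)
Step 4: insert 39 -> lo=[7, 12] hi=[32, 39] -> (len(lo)=2, len(hi)=2, max(lo)=12)
Step 5: insert 48 -> lo=[7, 12, 32] hi=[39, 48] -> (len(lo)=3, len(hi)=2, max(lo)=32)
Step 6: insert 7 -> lo=[7, 7, 12] hi=[32, 39, 48] -> (len(lo)=3, len(hi)=3, max(lo)=12)
Step 7: insert 44 -> lo=[7, 7, 12, 32] hi=[39, 44, 48] -> (len(lo)=4, len(hi)=3, max(lo)=32)
Step 8: insert 17 -> lo=[7, 7, 12, 17] hi=[32, 39, 44, 48] -> (len(lo)=4, len(hi)=4, max(lo)=17)
Step 9: insert 46 -> lo=[7, 7, 12, 17, 32] hi=[39, 44, 46, 48] -> (len(lo)=5, len(hi)=4, max(lo)=32)

Answer: (1,0,12) (1,1,7) (2,1,12) (2,2,12) (3,2,32) (3,3,12) (4,3,32) (4,4,17) (5,4,32)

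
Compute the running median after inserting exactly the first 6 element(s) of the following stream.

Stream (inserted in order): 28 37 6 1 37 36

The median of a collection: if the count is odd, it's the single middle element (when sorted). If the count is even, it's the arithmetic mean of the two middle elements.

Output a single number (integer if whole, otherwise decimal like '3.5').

Step 1: insert 28 -> lo=[28] (size 1, max 28) hi=[] (size 0) -> median=28
Step 2: insert 37 -> lo=[28] (size 1, max 28) hi=[37] (size 1, min 37) -> median=32.5
Step 3: insert 6 -> lo=[6, 28] (size 2, max 28) hi=[37] (size 1, min 37) -> median=28
Step 4: insert 1 -> lo=[1, 6] (size 2, max 6) hi=[28, 37] (size 2, min 28) -> median=17
Step 5: insert 37 -> lo=[1, 6, 28] (size 3, max 28) hi=[37, 37] (size 2, min 37) -> median=28
Step 6: insert 36 -> lo=[1, 6, 28] (size 3, max 28) hi=[36, 37, 37] (size 3, min 36) -> median=32

Answer: 32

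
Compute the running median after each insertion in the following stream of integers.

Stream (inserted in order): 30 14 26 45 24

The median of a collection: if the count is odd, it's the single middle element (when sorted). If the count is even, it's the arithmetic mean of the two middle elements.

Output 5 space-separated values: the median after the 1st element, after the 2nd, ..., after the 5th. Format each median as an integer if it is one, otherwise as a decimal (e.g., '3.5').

Step 1: insert 30 -> lo=[30] (size 1, max 30) hi=[] (size 0) -> median=30
Step 2: insert 14 -> lo=[14] (size 1, max 14) hi=[30] (size 1, min 30) -> median=22
Step 3: insert 26 -> lo=[14, 26] (size 2, max 26) hi=[30] (size 1, min 30) -> median=26
Step 4: insert 45 -> lo=[14, 26] (size 2, max 26) hi=[30, 45] (size 2, min 30) -> median=28
Step 5: insert 24 -> lo=[14, 24, 26] (size 3, max 26) hi=[30, 45] (size 2, min 30) -> median=26

Answer: 30 22 26 28 26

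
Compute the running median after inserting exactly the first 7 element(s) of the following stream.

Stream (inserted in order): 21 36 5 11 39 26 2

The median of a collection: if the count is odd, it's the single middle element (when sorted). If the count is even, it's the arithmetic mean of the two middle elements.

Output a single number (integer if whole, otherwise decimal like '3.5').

Step 1: insert 21 -> lo=[21] (size 1, max 21) hi=[] (size 0) -> median=21
Step 2: insert 36 -> lo=[21] (size 1, max 21) hi=[36] (size 1, min 36) -> median=28.5
Step 3: insert 5 -> lo=[5, 21] (size 2, max 21) hi=[36] (size 1, min 36) -> median=21
Step 4: insert 11 -> lo=[5, 11] (size 2, max 11) hi=[21, 36] (size 2, min 21) -> median=16
Step 5: insert 39 -> lo=[5, 11, 21] (size 3, max 21) hi=[36, 39] (size 2, min 36) -> median=21
Step 6: insert 26 -> lo=[5, 11, 21] (size 3, max 21) hi=[26, 36, 39] (size 3, min 26) -> median=23.5
Step 7: insert 2 -> lo=[2, 5, 11, 21] (size 4, max 21) hi=[26, 36, 39] (size 3, min 26) -> median=21

Answer: 21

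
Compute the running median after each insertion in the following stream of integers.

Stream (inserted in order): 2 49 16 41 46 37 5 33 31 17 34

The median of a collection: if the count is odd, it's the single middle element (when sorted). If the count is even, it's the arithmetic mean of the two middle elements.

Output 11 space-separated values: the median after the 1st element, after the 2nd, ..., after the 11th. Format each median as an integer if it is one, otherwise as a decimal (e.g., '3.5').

Step 1: insert 2 -> lo=[2] (size 1, max 2) hi=[] (size 0) -> median=2
Step 2: insert 49 -> lo=[2] (size 1, max 2) hi=[49] (size 1, min 49) -> median=25.5
Step 3: insert 16 -> lo=[2, 16] (size 2, max 16) hi=[49] (size 1, min 49) -> median=16
Step 4: insert 41 -> lo=[2, 16] (size 2, max 16) hi=[41, 49] (size 2, min 41) -> median=28.5
Step 5: insert 46 -> lo=[2, 16, 41] (size 3, max 41) hi=[46, 49] (size 2, min 46) -> median=41
Step 6: insert 37 -> lo=[2, 16, 37] (size 3, max 37) hi=[41, 46, 49] (size 3, min 41) -> median=39
Step 7: insert 5 -> lo=[2, 5, 16, 37] (size 4, max 37) hi=[41, 46, 49] (size 3, min 41) -> median=37
Step 8: insert 33 -> lo=[2, 5, 16, 33] (size 4, max 33) hi=[37, 41, 46, 49] (size 4, min 37) -> median=35
Step 9: insert 31 -> lo=[2, 5, 16, 31, 33] (size 5, max 33) hi=[37, 41, 46, 49] (size 4, min 37) -> median=33
Step 10: insert 17 -> lo=[2, 5, 16, 17, 31] (size 5, max 31) hi=[33, 37, 41, 46, 49] (size 5, min 33) -> median=32
Step 11: insert 34 -> lo=[2, 5, 16, 17, 31, 33] (size 6, max 33) hi=[34, 37, 41, 46, 49] (size 5, min 34) -> median=33

Answer: 2 25.5 16 28.5 41 39 37 35 33 32 33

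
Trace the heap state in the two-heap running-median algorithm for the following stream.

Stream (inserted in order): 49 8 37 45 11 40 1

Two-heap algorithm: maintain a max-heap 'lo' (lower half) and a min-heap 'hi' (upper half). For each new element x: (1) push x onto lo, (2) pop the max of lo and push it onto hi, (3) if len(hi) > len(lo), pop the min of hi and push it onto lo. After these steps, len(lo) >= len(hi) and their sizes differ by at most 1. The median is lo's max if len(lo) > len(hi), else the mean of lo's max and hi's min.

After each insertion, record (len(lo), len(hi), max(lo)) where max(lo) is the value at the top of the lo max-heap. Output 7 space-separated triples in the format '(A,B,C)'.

Answer: (1,0,49) (1,1,8) (2,1,37) (2,2,37) (3,2,37) (3,3,37) (4,3,37)

Derivation:
Step 1: insert 49 -> lo=[49] hi=[] -> (len(lo)=1, len(hi)=0, max(lo)=49)
Step 2: insert 8 -> lo=[8] hi=[49] -> (len(lo)=1, len(hi)=1, max(lo)=8)
Step 3: insert 37 -> lo=[8, 37] hi=[49] -> (len(lo)=2, len(hi)=1, max(lo)=37)
Step 4: insert 45 -> lo=[8, 37] hi=[45, 49] -> (len(lo)=2, len(hi)=2, max(lo)=37)
Step 5: insert 11 -> lo=[8, 11, 37] hi=[45, 49] -> (len(lo)=3, len(hi)=2, max(lo)=37)
Step 6: insert 40 -> lo=[8, 11, 37] hi=[40, 45, 49] -> (len(lo)=3, len(hi)=3, max(lo)=37)
Step 7: insert 1 -> lo=[1, 8, 11, 37] hi=[40, 45, 49] -> (len(lo)=4, len(hi)=3, max(lo)=37)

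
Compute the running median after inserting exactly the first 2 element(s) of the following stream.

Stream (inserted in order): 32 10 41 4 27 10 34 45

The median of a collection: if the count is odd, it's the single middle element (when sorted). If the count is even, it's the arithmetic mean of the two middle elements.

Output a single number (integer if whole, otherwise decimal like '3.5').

Answer: 21

Derivation:
Step 1: insert 32 -> lo=[32] (size 1, max 32) hi=[] (size 0) -> median=32
Step 2: insert 10 -> lo=[10] (size 1, max 10) hi=[32] (size 1, min 32) -> median=21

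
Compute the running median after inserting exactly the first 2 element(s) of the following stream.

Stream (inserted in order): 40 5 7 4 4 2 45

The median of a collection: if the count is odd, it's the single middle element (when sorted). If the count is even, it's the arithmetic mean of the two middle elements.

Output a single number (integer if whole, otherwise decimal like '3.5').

Step 1: insert 40 -> lo=[40] (size 1, max 40) hi=[] (size 0) -> median=40
Step 2: insert 5 -> lo=[5] (size 1, max 5) hi=[40] (size 1, min 40) -> median=22.5

Answer: 22.5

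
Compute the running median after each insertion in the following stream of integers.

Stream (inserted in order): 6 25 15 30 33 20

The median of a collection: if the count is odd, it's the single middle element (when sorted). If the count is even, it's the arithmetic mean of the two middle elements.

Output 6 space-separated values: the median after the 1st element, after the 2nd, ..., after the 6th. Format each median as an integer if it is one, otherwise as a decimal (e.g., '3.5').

Step 1: insert 6 -> lo=[6] (size 1, max 6) hi=[] (size 0) -> median=6
Step 2: insert 25 -> lo=[6] (size 1, max 6) hi=[25] (size 1, min 25) -> median=15.5
Step 3: insert 15 -> lo=[6, 15] (size 2, max 15) hi=[25] (size 1, min 25) -> median=15
Step 4: insert 30 -> lo=[6, 15] (size 2, max 15) hi=[25, 30] (size 2, min 25) -> median=20
Step 5: insert 33 -> lo=[6, 15, 25] (size 3, max 25) hi=[30, 33] (size 2, min 30) -> median=25
Step 6: insert 20 -> lo=[6, 15, 20] (size 3, max 20) hi=[25, 30, 33] (size 3, min 25) -> median=22.5

Answer: 6 15.5 15 20 25 22.5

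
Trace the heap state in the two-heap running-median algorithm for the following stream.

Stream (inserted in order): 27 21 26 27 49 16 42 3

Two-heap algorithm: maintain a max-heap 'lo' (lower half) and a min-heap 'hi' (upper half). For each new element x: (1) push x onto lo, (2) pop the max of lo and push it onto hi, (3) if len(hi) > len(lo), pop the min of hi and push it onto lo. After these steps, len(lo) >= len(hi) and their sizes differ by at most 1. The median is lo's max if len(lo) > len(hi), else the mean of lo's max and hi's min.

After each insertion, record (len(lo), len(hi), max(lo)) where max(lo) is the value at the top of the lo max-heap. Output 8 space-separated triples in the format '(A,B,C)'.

Answer: (1,0,27) (1,1,21) (2,1,26) (2,2,26) (3,2,27) (3,3,26) (4,3,27) (4,4,26)

Derivation:
Step 1: insert 27 -> lo=[27] hi=[] -> (len(lo)=1, len(hi)=0, max(lo)=27)
Step 2: insert 21 -> lo=[21] hi=[27] -> (len(lo)=1, len(hi)=1, max(lo)=21)
Step 3: insert 26 -> lo=[21, 26] hi=[27] -> (len(lo)=2, len(hi)=1, max(lo)=26)
Step 4: insert 27 -> lo=[21, 26] hi=[27, 27] -> (len(lo)=2, len(hi)=2, max(lo)=26)
Step 5: insert 49 -> lo=[21, 26, 27] hi=[27, 49] -> (len(lo)=3, len(hi)=2, max(lo)=27)
Step 6: insert 16 -> lo=[16, 21, 26] hi=[27, 27, 49] -> (len(lo)=3, len(hi)=3, max(lo)=26)
Step 7: insert 42 -> lo=[16, 21, 26, 27] hi=[27, 42, 49] -> (len(lo)=4, len(hi)=3, max(lo)=27)
Step 8: insert 3 -> lo=[3, 16, 21, 26] hi=[27, 27, 42, 49] -> (len(lo)=4, len(hi)=4, max(lo)=26)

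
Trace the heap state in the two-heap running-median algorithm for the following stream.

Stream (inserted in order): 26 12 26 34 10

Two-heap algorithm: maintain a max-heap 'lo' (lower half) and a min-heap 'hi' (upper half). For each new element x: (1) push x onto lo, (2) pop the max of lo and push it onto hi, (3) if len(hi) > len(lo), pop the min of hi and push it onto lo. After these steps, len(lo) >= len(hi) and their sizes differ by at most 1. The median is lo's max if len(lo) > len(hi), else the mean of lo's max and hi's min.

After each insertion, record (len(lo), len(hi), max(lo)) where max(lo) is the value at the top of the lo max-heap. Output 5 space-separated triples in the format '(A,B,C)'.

Step 1: insert 26 -> lo=[26] hi=[] -> (len(lo)=1, len(hi)=0, max(lo)=26)
Step 2: insert 12 -> lo=[12] hi=[26] -> (len(lo)=1, len(hi)=1, max(lo)=12)
Step 3: insert 26 -> lo=[12, 26] hi=[26] -> (len(lo)=2, len(hi)=1, max(lo)=26)
Step 4: insert 34 -> lo=[12, 26] hi=[26, 34] -> (len(lo)=2, len(hi)=2, max(lo)=26)
Step 5: insert 10 -> lo=[10, 12, 26] hi=[26, 34] -> (len(lo)=3, len(hi)=2, max(lo)=26)

Answer: (1,0,26) (1,1,12) (2,1,26) (2,2,26) (3,2,26)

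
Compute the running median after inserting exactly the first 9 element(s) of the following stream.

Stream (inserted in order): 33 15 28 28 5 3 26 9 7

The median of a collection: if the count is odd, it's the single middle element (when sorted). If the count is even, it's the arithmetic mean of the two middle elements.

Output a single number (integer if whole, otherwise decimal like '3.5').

Answer: 15

Derivation:
Step 1: insert 33 -> lo=[33] (size 1, max 33) hi=[] (size 0) -> median=33
Step 2: insert 15 -> lo=[15] (size 1, max 15) hi=[33] (size 1, min 33) -> median=24
Step 3: insert 28 -> lo=[15, 28] (size 2, max 28) hi=[33] (size 1, min 33) -> median=28
Step 4: insert 28 -> lo=[15, 28] (size 2, max 28) hi=[28, 33] (size 2, min 28) -> median=28
Step 5: insert 5 -> lo=[5, 15, 28] (size 3, max 28) hi=[28, 33] (size 2, min 28) -> median=28
Step 6: insert 3 -> lo=[3, 5, 15] (size 3, max 15) hi=[28, 28, 33] (size 3, min 28) -> median=21.5
Step 7: insert 26 -> lo=[3, 5, 15, 26] (size 4, max 26) hi=[28, 28, 33] (size 3, min 28) -> median=26
Step 8: insert 9 -> lo=[3, 5, 9, 15] (size 4, max 15) hi=[26, 28, 28, 33] (size 4, min 26) -> median=20.5
Step 9: insert 7 -> lo=[3, 5, 7, 9, 15] (size 5, max 15) hi=[26, 28, 28, 33] (size 4, min 26) -> median=15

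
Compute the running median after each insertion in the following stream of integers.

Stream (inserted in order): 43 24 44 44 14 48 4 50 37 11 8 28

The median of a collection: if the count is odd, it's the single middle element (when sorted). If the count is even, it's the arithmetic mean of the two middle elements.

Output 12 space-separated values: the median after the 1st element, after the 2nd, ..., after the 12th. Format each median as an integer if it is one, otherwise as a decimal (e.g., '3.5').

Answer: 43 33.5 43 43.5 43 43.5 43 43.5 43 40 37 32.5

Derivation:
Step 1: insert 43 -> lo=[43] (size 1, max 43) hi=[] (size 0) -> median=43
Step 2: insert 24 -> lo=[24] (size 1, max 24) hi=[43] (size 1, min 43) -> median=33.5
Step 3: insert 44 -> lo=[24, 43] (size 2, max 43) hi=[44] (size 1, min 44) -> median=43
Step 4: insert 44 -> lo=[24, 43] (size 2, max 43) hi=[44, 44] (size 2, min 44) -> median=43.5
Step 5: insert 14 -> lo=[14, 24, 43] (size 3, max 43) hi=[44, 44] (size 2, min 44) -> median=43
Step 6: insert 48 -> lo=[14, 24, 43] (size 3, max 43) hi=[44, 44, 48] (size 3, min 44) -> median=43.5
Step 7: insert 4 -> lo=[4, 14, 24, 43] (size 4, max 43) hi=[44, 44, 48] (size 3, min 44) -> median=43
Step 8: insert 50 -> lo=[4, 14, 24, 43] (size 4, max 43) hi=[44, 44, 48, 50] (size 4, min 44) -> median=43.5
Step 9: insert 37 -> lo=[4, 14, 24, 37, 43] (size 5, max 43) hi=[44, 44, 48, 50] (size 4, min 44) -> median=43
Step 10: insert 11 -> lo=[4, 11, 14, 24, 37] (size 5, max 37) hi=[43, 44, 44, 48, 50] (size 5, min 43) -> median=40
Step 11: insert 8 -> lo=[4, 8, 11, 14, 24, 37] (size 6, max 37) hi=[43, 44, 44, 48, 50] (size 5, min 43) -> median=37
Step 12: insert 28 -> lo=[4, 8, 11, 14, 24, 28] (size 6, max 28) hi=[37, 43, 44, 44, 48, 50] (size 6, min 37) -> median=32.5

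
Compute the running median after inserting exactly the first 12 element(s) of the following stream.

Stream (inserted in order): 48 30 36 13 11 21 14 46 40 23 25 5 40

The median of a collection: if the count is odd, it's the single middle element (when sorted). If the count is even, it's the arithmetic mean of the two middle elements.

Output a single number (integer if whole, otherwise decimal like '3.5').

Answer: 24

Derivation:
Step 1: insert 48 -> lo=[48] (size 1, max 48) hi=[] (size 0) -> median=48
Step 2: insert 30 -> lo=[30] (size 1, max 30) hi=[48] (size 1, min 48) -> median=39
Step 3: insert 36 -> lo=[30, 36] (size 2, max 36) hi=[48] (size 1, min 48) -> median=36
Step 4: insert 13 -> lo=[13, 30] (size 2, max 30) hi=[36, 48] (size 2, min 36) -> median=33
Step 5: insert 11 -> lo=[11, 13, 30] (size 3, max 30) hi=[36, 48] (size 2, min 36) -> median=30
Step 6: insert 21 -> lo=[11, 13, 21] (size 3, max 21) hi=[30, 36, 48] (size 3, min 30) -> median=25.5
Step 7: insert 14 -> lo=[11, 13, 14, 21] (size 4, max 21) hi=[30, 36, 48] (size 3, min 30) -> median=21
Step 8: insert 46 -> lo=[11, 13, 14, 21] (size 4, max 21) hi=[30, 36, 46, 48] (size 4, min 30) -> median=25.5
Step 9: insert 40 -> lo=[11, 13, 14, 21, 30] (size 5, max 30) hi=[36, 40, 46, 48] (size 4, min 36) -> median=30
Step 10: insert 23 -> lo=[11, 13, 14, 21, 23] (size 5, max 23) hi=[30, 36, 40, 46, 48] (size 5, min 30) -> median=26.5
Step 11: insert 25 -> lo=[11, 13, 14, 21, 23, 25] (size 6, max 25) hi=[30, 36, 40, 46, 48] (size 5, min 30) -> median=25
Step 12: insert 5 -> lo=[5, 11, 13, 14, 21, 23] (size 6, max 23) hi=[25, 30, 36, 40, 46, 48] (size 6, min 25) -> median=24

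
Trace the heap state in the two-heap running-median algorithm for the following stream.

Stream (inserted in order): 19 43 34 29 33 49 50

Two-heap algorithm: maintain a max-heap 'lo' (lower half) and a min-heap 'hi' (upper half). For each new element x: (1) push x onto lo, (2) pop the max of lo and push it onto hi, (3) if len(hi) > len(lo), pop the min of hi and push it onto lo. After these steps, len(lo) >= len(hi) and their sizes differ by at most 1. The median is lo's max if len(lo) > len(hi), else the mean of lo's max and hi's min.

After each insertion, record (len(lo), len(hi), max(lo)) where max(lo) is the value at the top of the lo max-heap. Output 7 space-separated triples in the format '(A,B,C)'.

Answer: (1,0,19) (1,1,19) (2,1,34) (2,2,29) (3,2,33) (3,3,33) (4,3,34)

Derivation:
Step 1: insert 19 -> lo=[19] hi=[] -> (len(lo)=1, len(hi)=0, max(lo)=19)
Step 2: insert 43 -> lo=[19] hi=[43] -> (len(lo)=1, len(hi)=1, max(lo)=19)
Step 3: insert 34 -> lo=[19, 34] hi=[43] -> (len(lo)=2, len(hi)=1, max(lo)=34)
Step 4: insert 29 -> lo=[19, 29] hi=[34, 43] -> (len(lo)=2, len(hi)=2, max(lo)=29)
Step 5: insert 33 -> lo=[19, 29, 33] hi=[34, 43] -> (len(lo)=3, len(hi)=2, max(lo)=33)
Step 6: insert 49 -> lo=[19, 29, 33] hi=[34, 43, 49] -> (len(lo)=3, len(hi)=3, max(lo)=33)
Step 7: insert 50 -> lo=[19, 29, 33, 34] hi=[43, 49, 50] -> (len(lo)=4, len(hi)=3, max(lo)=34)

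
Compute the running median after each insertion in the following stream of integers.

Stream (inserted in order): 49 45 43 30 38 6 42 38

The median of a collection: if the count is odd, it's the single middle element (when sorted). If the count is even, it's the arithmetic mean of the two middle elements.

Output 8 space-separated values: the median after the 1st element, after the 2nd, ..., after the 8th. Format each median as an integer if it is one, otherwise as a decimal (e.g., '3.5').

Step 1: insert 49 -> lo=[49] (size 1, max 49) hi=[] (size 0) -> median=49
Step 2: insert 45 -> lo=[45] (size 1, max 45) hi=[49] (size 1, min 49) -> median=47
Step 3: insert 43 -> lo=[43, 45] (size 2, max 45) hi=[49] (size 1, min 49) -> median=45
Step 4: insert 30 -> lo=[30, 43] (size 2, max 43) hi=[45, 49] (size 2, min 45) -> median=44
Step 5: insert 38 -> lo=[30, 38, 43] (size 3, max 43) hi=[45, 49] (size 2, min 45) -> median=43
Step 6: insert 6 -> lo=[6, 30, 38] (size 3, max 38) hi=[43, 45, 49] (size 3, min 43) -> median=40.5
Step 7: insert 42 -> lo=[6, 30, 38, 42] (size 4, max 42) hi=[43, 45, 49] (size 3, min 43) -> median=42
Step 8: insert 38 -> lo=[6, 30, 38, 38] (size 4, max 38) hi=[42, 43, 45, 49] (size 4, min 42) -> median=40

Answer: 49 47 45 44 43 40.5 42 40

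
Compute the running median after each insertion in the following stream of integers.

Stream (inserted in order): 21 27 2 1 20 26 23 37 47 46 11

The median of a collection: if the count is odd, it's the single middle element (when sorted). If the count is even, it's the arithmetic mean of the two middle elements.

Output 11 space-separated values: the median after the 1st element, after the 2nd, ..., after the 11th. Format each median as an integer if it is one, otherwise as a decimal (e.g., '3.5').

Step 1: insert 21 -> lo=[21] (size 1, max 21) hi=[] (size 0) -> median=21
Step 2: insert 27 -> lo=[21] (size 1, max 21) hi=[27] (size 1, min 27) -> median=24
Step 3: insert 2 -> lo=[2, 21] (size 2, max 21) hi=[27] (size 1, min 27) -> median=21
Step 4: insert 1 -> lo=[1, 2] (size 2, max 2) hi=[21, 27] (size 2, min 21) -> median=11.5
Step 5: insert 20 -> lo=[1, 2, 20] (size 3, max 20) hi=[21, 27] (size 2, min 21) -> median=20
Step 6: insert 26 -> lo=[1, 2, 20] (size 3, max 20) hi=[21, 26, 27] (size 3, min 21) -> median=20.5
Step 7: insert 23 -> lo=[1, 2, 20, 21] (size 4, max 21) hi=[23, 26, 27] (size 3, min 23) -> median=21
Step 8: insert 37 -> lo=[1, 2, 20, 21] (size 4, max 21) hi=[23, 26, 27, 37] (size 4, min 23) -> median=22
Step 9: insert 47 -> lo=[1, 2, 20, 21, 23] (size 5, max 23) hi=[26, 27, 37, 47] (size 4, min 26) -> median=23
Step 10: insert 46 -> lo=[1, 2, 20, 21, 23] (size 5, max 23) hi=[26, 27, 37, 46, 47] (size 5, min 26) -> median=24.5
Step 11: insert 11 -> lo=[1, 2, 11, 20, 21, 23] (size 6, max 23) hi=[26, 27, 37, 46, 47] (size 5, min 26) -> median=23

Answer: 21 24 21 11.5 20 20.5 21 22 23 24.5 23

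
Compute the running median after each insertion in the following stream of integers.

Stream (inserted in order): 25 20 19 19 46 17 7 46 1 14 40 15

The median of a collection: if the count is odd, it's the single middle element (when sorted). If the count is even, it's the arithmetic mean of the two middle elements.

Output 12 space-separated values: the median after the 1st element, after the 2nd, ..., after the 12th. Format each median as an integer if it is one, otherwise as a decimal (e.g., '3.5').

Answer: 25 22.5 20 19.5 20 19.5 19 19.5 19 19 19 19

Derivation:
Step 1: insert 25 -> lo=[25] (size 1, max 25) hi=[] (size 0) -> median=25
Step 2: insert 20 -> lo=[20] (size 1, max 20) hi=[25] (size 1, min 25) -> median=22.5
Step 3: insert 19 -> lo=[19, 20] (size 2, max 20) hi=[25] (size 1, min 25) -> median=20
Step 4: insert 19 -> lo=[19, 19] (size 2, max 19) hi=[20, 25] (size 2, min 20) -> median=19.5
Step 5: insert 46 -> lo=[19, 19, 20] (size 3, max 20) hi=[25, 46] (size 2, min 25) -> median=20
Step 6: insert 17 -> lo=[17, 19, 19] (size 3, max 19) hi=[20, 25, 46] (size 3, min 20) -> median=19.5
Step 7: insert 7 -> lo=[7, 17, 19, 19] (size 4, max 19) hi=[20, 25, 46] (size 3, min 20) -> median=19
Step 8: insert 46 -> lo=[7, 17, 19, 19] (size 4, max 19) hi=[20, 25, 46, 46] (size 4, min 20) -> median=19.5
Step 9: insert 1 -> lo=[1, 7, 17, 19, 19] (size 5, max 19) hi=[20, 25, 46, 46] (size 4, min 20) -> median=19
Step 10: insert 14 -> lo=[1, 7, 14, 17, 19] (size 5, max 19) hi=[19, 20, 25, 46, 46] (size 5, min 19) -> median=19
Step 11: insert 40 -> lo=[1, 7, 14, 17, 19, 19] (size 6, max 19) hi=[20, 25, 40, 46, 46] (size 5, min 20) -> median=19
Step 12: insert 15 -> lo=[1, 7, 14, 15, 17, 19] (size 6, max 19) hi=[19, 20, 25, 40, 46, 46] (size 6, min 19) -> median=19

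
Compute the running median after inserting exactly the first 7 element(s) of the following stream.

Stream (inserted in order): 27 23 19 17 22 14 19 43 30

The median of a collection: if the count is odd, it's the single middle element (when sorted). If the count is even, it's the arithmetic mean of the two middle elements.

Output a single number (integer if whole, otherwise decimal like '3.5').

Step 1: insert 27 -> lo=[27] (size 1, max 27) hi=[] (size 0) -> median=27
Step 2: insert 23 -> lo=[23] (size 1, max 23) hi=[27] (size 1, min 27) -> median=25
Step 3: insert 19 -> lo=[19, 23] (size 2, max 23) hi=[27] (size 1, min 27) -> median=23
Step 4: insert 17 -> lo=[17, 19] (size 2, max 19) hi=[23, 27] (size 2, min 23) -> median=21
Step 5: insert 22 -> lo=[17, 19, 22] (size 3, max 22) hi=[23, 27] (size 2, min 23) -> median=22
Step 6: insert 14 -> lo=[14, 17, 19] (size 3, max 19) hi=[22, 23, 27] (size 3, min 22) -> median=20.5
Step 7: insert 19 -> lo=[14, 17, 19, 19] (size 4, max 19) hi=[22, 23, 27] (size 3, min 22) -> median=19

Answer: 19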